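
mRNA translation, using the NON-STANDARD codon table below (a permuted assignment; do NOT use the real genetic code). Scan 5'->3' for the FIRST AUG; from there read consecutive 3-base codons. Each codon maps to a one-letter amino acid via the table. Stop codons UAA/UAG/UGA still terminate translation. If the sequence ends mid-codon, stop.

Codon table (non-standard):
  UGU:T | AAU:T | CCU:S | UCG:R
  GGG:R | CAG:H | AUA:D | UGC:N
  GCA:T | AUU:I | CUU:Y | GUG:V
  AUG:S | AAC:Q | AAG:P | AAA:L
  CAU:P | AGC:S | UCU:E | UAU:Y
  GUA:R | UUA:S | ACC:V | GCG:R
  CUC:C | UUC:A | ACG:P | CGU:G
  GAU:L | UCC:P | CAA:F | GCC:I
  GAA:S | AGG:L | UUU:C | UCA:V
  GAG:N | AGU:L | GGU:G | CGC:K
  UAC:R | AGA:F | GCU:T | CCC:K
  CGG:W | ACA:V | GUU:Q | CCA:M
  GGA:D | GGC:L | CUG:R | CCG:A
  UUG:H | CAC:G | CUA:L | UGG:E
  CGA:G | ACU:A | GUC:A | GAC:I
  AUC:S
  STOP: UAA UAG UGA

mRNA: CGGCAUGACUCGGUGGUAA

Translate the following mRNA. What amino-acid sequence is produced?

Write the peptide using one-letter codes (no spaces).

start AUG at pos 4
pos 4: AUG -> S; peptide=S
pos 7: ACU -> A; peptide=SA
pos 10: CGG -> W; peptide=SAW
pos 13: UGG -> E; peptide=SAWE
pos 16: UAA -> STOP

Answer: SAWE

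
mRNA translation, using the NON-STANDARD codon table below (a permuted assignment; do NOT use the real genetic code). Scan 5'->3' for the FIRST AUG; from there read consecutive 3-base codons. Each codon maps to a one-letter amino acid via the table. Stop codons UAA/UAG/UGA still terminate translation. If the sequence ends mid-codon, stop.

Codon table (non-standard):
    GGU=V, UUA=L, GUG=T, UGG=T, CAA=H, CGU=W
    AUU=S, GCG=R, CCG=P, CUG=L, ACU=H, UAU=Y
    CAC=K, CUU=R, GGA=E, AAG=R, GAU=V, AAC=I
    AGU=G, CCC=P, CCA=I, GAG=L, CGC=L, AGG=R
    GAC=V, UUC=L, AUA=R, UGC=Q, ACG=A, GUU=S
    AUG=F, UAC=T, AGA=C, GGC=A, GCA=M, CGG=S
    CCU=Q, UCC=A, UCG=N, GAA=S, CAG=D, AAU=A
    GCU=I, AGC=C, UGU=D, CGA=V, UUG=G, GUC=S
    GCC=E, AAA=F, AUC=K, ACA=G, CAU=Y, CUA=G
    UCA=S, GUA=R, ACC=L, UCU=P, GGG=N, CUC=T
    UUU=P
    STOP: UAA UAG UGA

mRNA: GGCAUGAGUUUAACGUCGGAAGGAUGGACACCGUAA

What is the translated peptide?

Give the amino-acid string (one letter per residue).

start AUG at pos 3
pos 3: AUG -> F; peptide=F
pos 6: AGU -> G; peptide=FG
pos 9: UUA -> L; peptide=FGL
pos 12: ACG -> A; peptide=FGLA
pos 15: UCG -> N; peptide=FGLAN
pos 18: GAA -> S; peptide=FGLANS
pos 21: GGA -> E; peptide=FGLANSE
pos 24: UGG -> T; peptide=FGLANSET
pos 27: ACA -> G; peptide=FGLANSETG
pos 30: CCG -> P; peptide=FGLANSETGP
pos 33: UAA -> STOP

Answer: FGLANSETGP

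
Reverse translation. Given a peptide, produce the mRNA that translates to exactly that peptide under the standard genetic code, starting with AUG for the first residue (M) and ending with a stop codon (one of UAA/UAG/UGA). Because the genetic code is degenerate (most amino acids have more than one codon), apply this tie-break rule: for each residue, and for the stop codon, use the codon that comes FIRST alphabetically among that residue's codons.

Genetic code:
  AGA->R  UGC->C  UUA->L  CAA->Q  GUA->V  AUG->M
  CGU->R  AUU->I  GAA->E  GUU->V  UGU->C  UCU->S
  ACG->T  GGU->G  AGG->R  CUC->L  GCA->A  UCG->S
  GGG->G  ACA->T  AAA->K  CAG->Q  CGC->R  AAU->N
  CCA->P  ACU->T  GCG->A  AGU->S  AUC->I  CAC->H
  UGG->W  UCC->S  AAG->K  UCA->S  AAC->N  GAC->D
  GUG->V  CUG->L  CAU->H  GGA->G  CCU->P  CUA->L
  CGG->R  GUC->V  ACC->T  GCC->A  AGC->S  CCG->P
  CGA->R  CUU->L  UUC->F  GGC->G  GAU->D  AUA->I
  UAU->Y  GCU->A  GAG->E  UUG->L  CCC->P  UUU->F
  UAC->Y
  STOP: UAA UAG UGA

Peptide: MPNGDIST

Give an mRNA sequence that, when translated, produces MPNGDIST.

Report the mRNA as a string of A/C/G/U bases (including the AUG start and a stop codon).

residue 1: M -> AUG (start codon)
residue 2: P codons sorted = CCA,CCC,CCG,CCU -> pick first = CCA
residue 3: N codons sorted = AAC,AAU -> pick first = AAC
residue 4: G codons sorted = GGA,GGC,GGG,GGU -> pick first = GGA
residue 5: D codons sorted = GAC,GAU -> pick first = GAC
residue 6: I codons sorted = AUA,AUC,AUU -> pick first = AUA
residue 7: S codons sorted = AGC,AGU,UCA,UCC,UCG,UCU -> pick first = AGC
residue 8: T codons sorted = ACA,ACC,ACG,ACU -> pick first = ACA
terminator: stop codons sorted = UAA,UAG,UGA -> pick first = UAA

Answer: mRNA: AUGCCAAACGGAGACAUAAGCACAUAA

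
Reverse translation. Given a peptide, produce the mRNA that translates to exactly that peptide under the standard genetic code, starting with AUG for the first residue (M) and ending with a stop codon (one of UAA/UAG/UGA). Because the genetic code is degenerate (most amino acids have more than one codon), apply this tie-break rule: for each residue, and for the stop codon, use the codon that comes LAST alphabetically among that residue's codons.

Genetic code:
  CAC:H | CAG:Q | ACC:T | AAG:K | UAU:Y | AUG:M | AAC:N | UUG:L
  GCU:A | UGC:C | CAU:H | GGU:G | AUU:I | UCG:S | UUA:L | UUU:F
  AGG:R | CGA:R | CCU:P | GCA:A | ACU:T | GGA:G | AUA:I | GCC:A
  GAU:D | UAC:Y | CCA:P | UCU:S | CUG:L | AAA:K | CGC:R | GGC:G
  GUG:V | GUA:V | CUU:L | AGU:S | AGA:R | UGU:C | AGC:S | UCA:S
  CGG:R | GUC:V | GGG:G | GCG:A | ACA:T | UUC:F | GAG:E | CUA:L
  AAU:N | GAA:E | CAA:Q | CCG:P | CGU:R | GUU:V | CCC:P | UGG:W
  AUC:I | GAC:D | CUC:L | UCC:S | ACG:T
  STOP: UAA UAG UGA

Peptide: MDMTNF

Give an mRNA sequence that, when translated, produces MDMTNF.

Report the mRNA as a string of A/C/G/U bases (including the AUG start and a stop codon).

Answer: mRNA: AUGGAUAUGACUAAUUUUUGA

Derivation:
residue 1: M -> AUG (start codon)
residue 2: D codons sorted = GAC,GAU -> pick last = GAU
residue 3: M -> AUG (only codon)
residue 4: T codons sorted = ACA,ACC,ACG,ACU -> pick last = ACU
residue 5: N codons sorted = AAC,AAU -> pick last = AAU
residue 6: F codons sorted = UUC,UUU -> pick last = UUU
terminator: stop codons sorted = UAA,UAG,UGA -> pick last = UGA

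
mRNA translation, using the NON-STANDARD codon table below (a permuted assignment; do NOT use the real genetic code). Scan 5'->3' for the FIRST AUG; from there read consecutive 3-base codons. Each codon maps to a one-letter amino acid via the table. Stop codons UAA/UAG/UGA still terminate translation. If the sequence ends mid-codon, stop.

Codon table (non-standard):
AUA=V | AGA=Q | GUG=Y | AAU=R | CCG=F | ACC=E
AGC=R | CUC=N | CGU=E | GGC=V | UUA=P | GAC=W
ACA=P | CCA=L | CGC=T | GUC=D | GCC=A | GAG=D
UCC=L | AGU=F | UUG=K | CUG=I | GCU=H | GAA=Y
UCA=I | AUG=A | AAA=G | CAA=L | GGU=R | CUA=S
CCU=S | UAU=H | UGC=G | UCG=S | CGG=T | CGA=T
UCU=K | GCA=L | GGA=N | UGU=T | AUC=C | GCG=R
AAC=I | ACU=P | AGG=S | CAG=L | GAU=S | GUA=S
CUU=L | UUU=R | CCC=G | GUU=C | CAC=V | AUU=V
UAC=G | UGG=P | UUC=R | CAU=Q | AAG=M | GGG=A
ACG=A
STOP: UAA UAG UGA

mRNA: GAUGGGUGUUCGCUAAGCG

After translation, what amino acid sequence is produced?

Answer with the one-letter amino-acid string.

start AUG at pos 1
pos 1: AUG -> A; peptide=A
pos 4: GGU -> R; peptide=AR
pos 7: GUU -> C; peptide=ARC
pos 10: CGC -> T; peptide=ARCT
pos 13: UAA -> STOP

Answer: ARCT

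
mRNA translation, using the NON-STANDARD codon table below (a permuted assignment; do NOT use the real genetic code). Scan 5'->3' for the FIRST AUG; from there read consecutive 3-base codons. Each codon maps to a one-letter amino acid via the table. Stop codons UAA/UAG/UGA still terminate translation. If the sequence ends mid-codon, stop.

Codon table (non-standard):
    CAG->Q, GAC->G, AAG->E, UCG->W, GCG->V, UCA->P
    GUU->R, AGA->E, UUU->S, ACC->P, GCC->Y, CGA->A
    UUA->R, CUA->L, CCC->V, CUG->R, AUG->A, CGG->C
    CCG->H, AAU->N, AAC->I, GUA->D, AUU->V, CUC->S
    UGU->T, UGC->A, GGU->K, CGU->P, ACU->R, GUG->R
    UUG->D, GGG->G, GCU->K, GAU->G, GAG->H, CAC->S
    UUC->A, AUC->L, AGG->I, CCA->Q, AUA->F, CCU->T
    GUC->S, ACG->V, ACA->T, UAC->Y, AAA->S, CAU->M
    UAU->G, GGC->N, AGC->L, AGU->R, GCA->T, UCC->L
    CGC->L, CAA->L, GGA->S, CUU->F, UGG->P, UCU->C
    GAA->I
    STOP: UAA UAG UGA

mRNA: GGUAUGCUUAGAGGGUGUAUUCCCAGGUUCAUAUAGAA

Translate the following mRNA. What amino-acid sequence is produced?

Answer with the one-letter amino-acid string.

Answer: AFEGTVVIAF

Derivation:
start AUG at pos 3
pos 3: AUG -> A; peptide=A
pos 6: CUU -> F; peptide=AF
pos 9: AGA -> E; peptide=AFE
pos 12: GGG -> G; peptide=AFEG
pos 15: UGU -> T; peptide=AFEGT
pos 18: AUU -> V; peptide=AFEGTV
pos 21: CCC -> V; peptide=AFEGTVV
pos 24: AGG -> I; peptide=AFEGTVVI
pos 27: UUC -> A; peptide=AFEGTVVIA
pos 30: AUA -> F; peptide=AFEGTVVIAF
pos 33: UAG -> STOP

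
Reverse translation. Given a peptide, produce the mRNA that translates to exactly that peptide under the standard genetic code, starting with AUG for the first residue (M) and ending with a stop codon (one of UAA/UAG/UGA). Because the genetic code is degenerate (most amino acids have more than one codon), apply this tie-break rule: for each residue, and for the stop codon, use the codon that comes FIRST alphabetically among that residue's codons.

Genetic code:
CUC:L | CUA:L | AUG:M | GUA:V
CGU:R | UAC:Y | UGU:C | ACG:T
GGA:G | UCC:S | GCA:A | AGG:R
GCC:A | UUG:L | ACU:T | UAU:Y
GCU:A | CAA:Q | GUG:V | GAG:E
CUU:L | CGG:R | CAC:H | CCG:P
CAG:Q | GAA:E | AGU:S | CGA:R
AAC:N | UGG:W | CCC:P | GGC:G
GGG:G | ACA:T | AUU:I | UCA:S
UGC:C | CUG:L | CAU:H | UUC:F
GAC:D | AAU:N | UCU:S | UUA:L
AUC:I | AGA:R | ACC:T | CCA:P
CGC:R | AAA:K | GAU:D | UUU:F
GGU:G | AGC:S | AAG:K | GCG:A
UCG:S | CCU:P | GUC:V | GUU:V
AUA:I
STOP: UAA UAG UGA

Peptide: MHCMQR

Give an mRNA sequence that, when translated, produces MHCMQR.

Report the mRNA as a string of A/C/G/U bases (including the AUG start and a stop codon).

residue 1: M -> AUG (start codon)
residue 2: H codons sorted = CAC,CAU -> pick first = CAC
residue 3: C codons sorted = UGC,UGU -> pick first = UGC
residue 4: M -> AUG (only codon)
residue 5: Q codons sorted = CAA,CAG -> pick first = CAA
residue 6: R codons sorted = AGA,AGG,CGA,CGC,CGG,CGU -> pick first = AGA
terminator: stop codons sorted = UAA,UAG,UGA -> pick first = UAA

Answer: mRNA: AUGCACUGCAUGCAAAGAUAA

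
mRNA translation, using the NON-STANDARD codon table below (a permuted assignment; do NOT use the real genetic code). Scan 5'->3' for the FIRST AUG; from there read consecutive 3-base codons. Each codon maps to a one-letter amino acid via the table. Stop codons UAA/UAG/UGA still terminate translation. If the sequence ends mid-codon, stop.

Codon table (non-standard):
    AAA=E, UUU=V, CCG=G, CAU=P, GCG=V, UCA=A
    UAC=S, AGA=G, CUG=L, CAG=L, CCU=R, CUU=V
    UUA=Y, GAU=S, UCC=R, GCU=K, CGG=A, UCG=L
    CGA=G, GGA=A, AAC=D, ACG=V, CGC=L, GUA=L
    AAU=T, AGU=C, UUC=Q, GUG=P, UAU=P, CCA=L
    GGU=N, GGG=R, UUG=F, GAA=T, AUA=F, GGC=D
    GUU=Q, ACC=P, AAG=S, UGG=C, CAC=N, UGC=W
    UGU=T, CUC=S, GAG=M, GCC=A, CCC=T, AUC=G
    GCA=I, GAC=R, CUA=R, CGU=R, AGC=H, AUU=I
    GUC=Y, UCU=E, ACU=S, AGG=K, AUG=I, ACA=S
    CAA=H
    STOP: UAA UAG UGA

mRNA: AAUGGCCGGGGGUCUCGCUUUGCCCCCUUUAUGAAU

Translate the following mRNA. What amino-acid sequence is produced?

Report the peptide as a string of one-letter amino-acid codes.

Answer: IARNSKFTRY

Derivation:
start AUG at pos 1
pos 1: AUG -> I; peptide=I
pos 4: GCC -> A; peptide=IA
pos 7: GGG -> R; peptide=IAR
pos 10: GGU -> N; peptide=IARN
pos 13: CUC -> S; peptide=IARNS
pos 16: GCU -> K; peptide=IARNSK
pos 19: UUG -> F; peptide=IARNSKF
pos 22: CCC -> T; peptide=IARNSKFT
pos 25: CCU -> R; peptide=IARNSKFTR
pos 28: UUA -> Y; peptide=IARNSKFTRY
pos 31: UGA -> STOP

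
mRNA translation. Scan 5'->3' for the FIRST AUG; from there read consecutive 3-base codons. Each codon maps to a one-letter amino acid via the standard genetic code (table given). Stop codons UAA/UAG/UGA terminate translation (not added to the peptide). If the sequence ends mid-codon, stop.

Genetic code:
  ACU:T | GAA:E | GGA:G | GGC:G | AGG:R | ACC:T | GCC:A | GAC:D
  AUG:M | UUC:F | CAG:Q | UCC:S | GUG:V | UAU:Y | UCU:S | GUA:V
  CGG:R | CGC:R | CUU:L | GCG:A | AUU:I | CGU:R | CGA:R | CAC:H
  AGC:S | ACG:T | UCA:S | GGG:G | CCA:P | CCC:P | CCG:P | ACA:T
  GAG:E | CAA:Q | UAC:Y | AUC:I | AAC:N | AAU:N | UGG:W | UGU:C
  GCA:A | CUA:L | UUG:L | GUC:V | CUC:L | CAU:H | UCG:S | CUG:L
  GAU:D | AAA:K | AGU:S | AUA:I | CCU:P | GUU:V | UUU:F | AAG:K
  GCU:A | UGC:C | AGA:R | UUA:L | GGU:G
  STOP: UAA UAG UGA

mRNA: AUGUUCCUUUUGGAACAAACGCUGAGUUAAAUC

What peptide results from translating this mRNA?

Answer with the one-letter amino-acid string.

start AUG at pos 0
pos 0: AUG -> M; peptide=M
pos 3: UUC -> F; peptide=MF
pos 6: CUU -> L; peptide=MFL
pos 9: UUG -> L; peptide=MFLL
pos 12: GAA -> E; peptide=MFLLE
pos 15: CAA -> Q; peptide=MFLLEQ
pos 18: ACG -> T; peptide=MFLLEQT
pos 21: CUG -> L; peptide=MFLLEQTL
pos 24: AGU -> S; peptide=MFLLEQTLS
pos 27: UAA -> STOP

Answer: MFLLEQTLS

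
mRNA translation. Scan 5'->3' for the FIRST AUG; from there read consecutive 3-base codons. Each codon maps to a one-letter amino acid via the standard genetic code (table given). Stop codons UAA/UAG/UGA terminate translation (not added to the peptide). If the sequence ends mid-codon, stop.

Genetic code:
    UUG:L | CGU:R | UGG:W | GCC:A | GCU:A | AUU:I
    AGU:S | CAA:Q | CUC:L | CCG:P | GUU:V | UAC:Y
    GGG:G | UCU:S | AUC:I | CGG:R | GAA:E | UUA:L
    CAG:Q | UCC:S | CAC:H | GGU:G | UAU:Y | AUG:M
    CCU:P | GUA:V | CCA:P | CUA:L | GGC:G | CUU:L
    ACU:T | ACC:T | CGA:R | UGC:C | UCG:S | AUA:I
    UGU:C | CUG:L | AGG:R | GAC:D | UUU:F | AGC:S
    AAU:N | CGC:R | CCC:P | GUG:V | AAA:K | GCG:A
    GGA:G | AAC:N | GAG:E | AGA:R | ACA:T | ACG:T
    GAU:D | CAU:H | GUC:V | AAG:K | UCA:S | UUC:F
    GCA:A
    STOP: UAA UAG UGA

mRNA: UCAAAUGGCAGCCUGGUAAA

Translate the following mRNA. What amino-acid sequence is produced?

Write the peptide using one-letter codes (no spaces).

start AUG at pos 4
pos 4: AUG -> M; peptide=M
pos 7: GCA -> A; peptide=MA
pos 10: GCC -> A; peptide=MAA
pos 13: UGG -> W; peptide=MAAW
pos 16: UAA -> STOP

Answer: MAAW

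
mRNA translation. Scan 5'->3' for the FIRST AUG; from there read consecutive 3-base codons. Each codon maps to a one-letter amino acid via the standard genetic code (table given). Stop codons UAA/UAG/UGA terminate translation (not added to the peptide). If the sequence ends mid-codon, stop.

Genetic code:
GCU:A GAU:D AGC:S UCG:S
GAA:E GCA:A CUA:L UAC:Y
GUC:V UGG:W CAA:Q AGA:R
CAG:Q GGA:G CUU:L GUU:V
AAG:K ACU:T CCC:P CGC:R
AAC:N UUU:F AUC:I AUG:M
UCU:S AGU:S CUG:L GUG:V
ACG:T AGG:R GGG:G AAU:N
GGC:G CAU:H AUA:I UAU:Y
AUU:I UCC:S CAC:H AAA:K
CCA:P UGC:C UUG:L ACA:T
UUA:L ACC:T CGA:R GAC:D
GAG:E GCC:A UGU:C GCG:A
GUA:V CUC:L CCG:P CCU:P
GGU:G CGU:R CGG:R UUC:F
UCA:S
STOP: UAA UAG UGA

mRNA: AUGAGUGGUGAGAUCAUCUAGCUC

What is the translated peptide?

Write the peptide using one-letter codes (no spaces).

start AUG at pos 0
pos 0: AUG -> M; peptide=M
pos 3: AGU -> S; peptide=MS
pos 6: GGU -> G; peptide=MSG
pos 9: GAG -> E; peptide=MSGE
pos 12: AUC -> I; peptide=MSGEI
pos 15: AUC -> I; peptide=MSGEII
pos 18: UAG -> STOP

Answer: MSGEII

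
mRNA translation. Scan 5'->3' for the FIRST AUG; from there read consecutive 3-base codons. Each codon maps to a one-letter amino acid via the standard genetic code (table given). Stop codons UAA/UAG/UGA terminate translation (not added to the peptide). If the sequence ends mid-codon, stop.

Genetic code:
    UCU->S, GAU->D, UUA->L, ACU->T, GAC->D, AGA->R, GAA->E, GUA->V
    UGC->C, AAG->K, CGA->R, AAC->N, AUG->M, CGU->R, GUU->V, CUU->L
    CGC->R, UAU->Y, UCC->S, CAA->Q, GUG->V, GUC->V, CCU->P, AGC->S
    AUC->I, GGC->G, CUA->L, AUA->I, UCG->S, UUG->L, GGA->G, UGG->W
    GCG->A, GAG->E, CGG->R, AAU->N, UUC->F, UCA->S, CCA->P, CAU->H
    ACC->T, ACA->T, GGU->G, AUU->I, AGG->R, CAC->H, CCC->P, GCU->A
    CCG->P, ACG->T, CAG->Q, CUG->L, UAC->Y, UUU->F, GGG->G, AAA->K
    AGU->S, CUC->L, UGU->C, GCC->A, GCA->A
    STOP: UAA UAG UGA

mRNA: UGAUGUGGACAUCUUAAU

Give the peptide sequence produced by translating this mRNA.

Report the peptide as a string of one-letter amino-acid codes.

start AUG at pos 2
pos 2: AUG -> M; peptide=M
pos 5: UGG -> W; peptide=MW
pos 8: ACA -> T; peptide=MWT
pos 11: UCU -> S; peptide=MWTS
pos 14: UAA -> STOP

Answer: MWTS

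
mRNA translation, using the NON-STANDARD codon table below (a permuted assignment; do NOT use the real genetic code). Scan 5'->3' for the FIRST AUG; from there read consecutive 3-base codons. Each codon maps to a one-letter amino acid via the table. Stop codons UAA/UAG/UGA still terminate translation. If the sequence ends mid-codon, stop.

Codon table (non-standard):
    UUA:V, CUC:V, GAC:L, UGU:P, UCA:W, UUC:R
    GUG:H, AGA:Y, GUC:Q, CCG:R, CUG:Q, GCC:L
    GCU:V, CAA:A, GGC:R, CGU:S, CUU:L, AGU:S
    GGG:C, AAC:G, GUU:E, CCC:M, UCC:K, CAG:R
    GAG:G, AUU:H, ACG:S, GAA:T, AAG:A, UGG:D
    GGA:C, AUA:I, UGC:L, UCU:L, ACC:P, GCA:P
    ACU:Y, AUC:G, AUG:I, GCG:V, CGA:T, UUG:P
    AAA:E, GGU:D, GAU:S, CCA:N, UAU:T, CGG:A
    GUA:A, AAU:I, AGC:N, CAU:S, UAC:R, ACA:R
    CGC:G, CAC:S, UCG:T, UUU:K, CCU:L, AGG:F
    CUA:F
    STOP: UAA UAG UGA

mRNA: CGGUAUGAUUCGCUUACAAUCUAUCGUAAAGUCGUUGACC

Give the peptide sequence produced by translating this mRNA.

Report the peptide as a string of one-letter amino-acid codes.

Answer: IHGVALGAATPP

Derivation:
start AUG at pos 4
pos 4: AUG -> I; peptide=I
pos 7: AUU -> H; peptide=IH
pos 10: CGC -> G; peptide=IHG
pos 13: UUA -> V; peptide=IHGV
pos 16: CAA -> A; peptide=IHGVA
pos 19: UCU -> L; peptide=IHGVAL
pos 22: AUC -> G; peptide=IHGVALG
pos 25: GUA -> A; peptide=IHGVALGA
pos 28: AAG -> A; peptide=IHGVALGAA
pos 31: UCG -> T; peptide=IHGVALGAAT
pos 34: UUG -> P; peptide=IHGVALGAATP
pos 37: ACC -> P; peptide=IHGVALGAATPP
pos 40: only 0 nt remain (<3), stop (end of mRNA)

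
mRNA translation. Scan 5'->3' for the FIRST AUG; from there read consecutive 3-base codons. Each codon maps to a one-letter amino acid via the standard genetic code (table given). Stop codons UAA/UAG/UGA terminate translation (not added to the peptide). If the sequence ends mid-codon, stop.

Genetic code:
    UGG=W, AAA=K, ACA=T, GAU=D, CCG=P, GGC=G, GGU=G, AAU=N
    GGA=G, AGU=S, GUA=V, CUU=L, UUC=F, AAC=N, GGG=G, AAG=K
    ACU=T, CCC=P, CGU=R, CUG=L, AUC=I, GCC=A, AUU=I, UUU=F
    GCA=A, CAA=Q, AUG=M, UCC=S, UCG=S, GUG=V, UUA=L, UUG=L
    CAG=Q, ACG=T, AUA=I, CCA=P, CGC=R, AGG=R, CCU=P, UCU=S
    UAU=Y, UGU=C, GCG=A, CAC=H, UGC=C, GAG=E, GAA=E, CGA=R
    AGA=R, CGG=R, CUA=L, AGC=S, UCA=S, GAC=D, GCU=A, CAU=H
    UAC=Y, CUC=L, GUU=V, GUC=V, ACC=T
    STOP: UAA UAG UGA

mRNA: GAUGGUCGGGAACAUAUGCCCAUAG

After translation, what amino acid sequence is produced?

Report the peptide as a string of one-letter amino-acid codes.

start AUG at pos 1
pos 1: AUG -> M; peptide=M
pos 4: GUC -> V; peptide=MV
pos 7: GGG -> G; peptide=MVG
pos 10: AAC -> N; peptide=MVGN
pos 13: AUA -> I; peptide=MVGNI
pos 16: UGC -> C; peptide=MVGNIC
pos 19: CCA -> P; peptide=MVGNICP
pos 22: UAG -> STOP

Answer: MVGNICP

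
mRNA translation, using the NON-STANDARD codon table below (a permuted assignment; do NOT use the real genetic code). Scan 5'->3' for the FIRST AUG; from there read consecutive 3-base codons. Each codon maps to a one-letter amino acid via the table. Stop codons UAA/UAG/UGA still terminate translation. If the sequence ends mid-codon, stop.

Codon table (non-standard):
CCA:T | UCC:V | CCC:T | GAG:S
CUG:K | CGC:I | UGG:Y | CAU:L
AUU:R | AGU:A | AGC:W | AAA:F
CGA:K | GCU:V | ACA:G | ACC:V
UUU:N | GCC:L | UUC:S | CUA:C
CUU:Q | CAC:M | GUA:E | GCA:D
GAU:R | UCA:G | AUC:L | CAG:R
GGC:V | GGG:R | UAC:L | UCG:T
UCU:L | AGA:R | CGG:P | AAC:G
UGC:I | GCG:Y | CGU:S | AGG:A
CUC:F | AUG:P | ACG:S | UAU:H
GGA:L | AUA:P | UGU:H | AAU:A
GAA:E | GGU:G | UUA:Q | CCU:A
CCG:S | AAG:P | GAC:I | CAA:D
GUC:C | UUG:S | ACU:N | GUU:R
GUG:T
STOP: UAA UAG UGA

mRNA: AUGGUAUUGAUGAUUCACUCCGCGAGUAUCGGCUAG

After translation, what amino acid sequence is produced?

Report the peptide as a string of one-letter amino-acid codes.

Answer: PESPRMVYALV

Derivation:
start AUG at pos 0
pos 0: AUG -> P; peptide=P
pos 3: GUA -> E; peptide=PE
pos 6: UUG -> S; peptide=PES
pos 9: AUG -> P; peptide=PESP
pos 12: AUU -> R; peptide=PESPR
pos 15: CAC -> M; peptide=PESPRM
pos 18: UCC -> V; peptide=PESPRMV
pos 21: GCG -> Y; peptide=PESPRMVY
pos 24: AGU -> A; peptide=PESPRMVYA
pos 27: AUC -> L; peptide=PESPRMVYAL
pos 30: GGC -> V; peptide=PESPRMVYALV
pos 33: UAG -> STOP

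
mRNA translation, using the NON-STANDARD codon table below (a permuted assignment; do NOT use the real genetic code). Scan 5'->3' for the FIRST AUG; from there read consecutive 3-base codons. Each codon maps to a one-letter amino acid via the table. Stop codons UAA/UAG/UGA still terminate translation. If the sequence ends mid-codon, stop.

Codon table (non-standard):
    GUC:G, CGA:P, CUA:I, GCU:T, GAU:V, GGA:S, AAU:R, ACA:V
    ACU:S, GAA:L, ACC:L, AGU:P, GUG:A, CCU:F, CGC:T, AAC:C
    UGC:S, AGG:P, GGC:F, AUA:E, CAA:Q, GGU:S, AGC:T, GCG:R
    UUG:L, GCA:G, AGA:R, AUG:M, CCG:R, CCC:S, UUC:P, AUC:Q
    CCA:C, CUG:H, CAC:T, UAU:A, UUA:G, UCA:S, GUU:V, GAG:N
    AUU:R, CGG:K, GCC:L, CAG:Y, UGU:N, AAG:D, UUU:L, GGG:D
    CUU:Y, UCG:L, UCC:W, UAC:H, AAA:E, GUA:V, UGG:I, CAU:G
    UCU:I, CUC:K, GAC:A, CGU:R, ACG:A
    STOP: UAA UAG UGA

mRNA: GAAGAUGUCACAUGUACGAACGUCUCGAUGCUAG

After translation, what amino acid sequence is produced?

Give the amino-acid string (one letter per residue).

start AUG at pos 4
pos 4: AUG -> M; peptide=M
pos 7: UCA -> S; peptide=MS
pos 10: CAU -> G; peptide=MSG
pos 13: GUA -> V; peptide=MSGV
pos 16: CGA -> P; peptide=MSGVP
pos 19: ACG -> A; peptide=MSGVPA
pos 22: UCU -> I; peptide=MSGVPAI
pos 25: CGA -> P; peptide=MSGVPAIP
pos 28: UGC -> S; peptide=MSGVPAIPS
pos 31: UAG -> STOP

Answer: MSGVPAIPS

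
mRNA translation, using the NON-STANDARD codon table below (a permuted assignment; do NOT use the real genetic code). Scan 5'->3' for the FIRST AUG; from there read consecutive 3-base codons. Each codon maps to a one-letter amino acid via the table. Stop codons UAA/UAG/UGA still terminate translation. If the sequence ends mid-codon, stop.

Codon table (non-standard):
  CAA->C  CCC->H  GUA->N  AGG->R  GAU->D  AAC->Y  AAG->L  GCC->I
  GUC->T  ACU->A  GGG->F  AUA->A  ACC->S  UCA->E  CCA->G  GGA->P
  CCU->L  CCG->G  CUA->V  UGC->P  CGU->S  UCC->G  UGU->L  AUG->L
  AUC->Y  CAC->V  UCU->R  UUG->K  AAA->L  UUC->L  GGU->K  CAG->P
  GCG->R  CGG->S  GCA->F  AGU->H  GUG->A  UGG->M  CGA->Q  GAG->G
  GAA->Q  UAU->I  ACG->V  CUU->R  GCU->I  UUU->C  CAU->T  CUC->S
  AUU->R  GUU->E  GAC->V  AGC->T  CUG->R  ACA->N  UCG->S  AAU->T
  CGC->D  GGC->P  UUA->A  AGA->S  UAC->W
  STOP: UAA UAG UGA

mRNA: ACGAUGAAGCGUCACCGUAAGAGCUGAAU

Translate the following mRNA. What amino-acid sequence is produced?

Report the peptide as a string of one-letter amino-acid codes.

start AUG at pos 3
pos 3: AUG -> L; peptide=L
pos 6: AAG -> L; peptide=LL
pos 9: CGU -> S; peptide=LLS
pos 12: CAC -> V; peptide=LLSV
pos 15: CGU -> S; peptide=LLSVS
pos 18: AAG -> L; peptide=LLSVSL
pos 21: AGC -> T; peptide=LLSVSLT
pos 24: UGA -> STOP

Answer: LLSVSLT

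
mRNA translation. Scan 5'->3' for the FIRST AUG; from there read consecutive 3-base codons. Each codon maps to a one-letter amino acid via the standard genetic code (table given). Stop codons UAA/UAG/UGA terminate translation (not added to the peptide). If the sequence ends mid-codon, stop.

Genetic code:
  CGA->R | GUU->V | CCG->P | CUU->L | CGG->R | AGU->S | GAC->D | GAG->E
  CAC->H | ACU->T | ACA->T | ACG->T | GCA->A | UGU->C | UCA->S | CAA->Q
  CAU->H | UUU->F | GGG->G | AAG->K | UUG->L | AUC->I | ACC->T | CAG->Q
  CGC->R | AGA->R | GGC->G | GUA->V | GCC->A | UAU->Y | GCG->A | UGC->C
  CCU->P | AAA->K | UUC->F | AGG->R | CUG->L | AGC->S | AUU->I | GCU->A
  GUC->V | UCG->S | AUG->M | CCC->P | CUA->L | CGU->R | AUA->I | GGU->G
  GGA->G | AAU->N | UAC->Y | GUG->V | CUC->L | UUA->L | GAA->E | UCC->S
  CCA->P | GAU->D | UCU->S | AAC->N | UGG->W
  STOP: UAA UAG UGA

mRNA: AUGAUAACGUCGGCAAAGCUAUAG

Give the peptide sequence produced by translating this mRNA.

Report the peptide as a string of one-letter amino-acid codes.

Answer: MITSAKL

Derivation:
start AUG at pos 0
pos 0: AUG -> M; peptide=M
pos 3: AUA -> I; peptide=MI
pos 6: ACG -> T; peptide=MIT
pos 9: UCG -> S; peptide=MITS
pos 12: GCA -> A; peptide=MITSA
pos 15: AAG -> K; peptide=MITSAK
pos 18: CUA -> L; peptide=MITSAKL
pos 21: UAG -> STOP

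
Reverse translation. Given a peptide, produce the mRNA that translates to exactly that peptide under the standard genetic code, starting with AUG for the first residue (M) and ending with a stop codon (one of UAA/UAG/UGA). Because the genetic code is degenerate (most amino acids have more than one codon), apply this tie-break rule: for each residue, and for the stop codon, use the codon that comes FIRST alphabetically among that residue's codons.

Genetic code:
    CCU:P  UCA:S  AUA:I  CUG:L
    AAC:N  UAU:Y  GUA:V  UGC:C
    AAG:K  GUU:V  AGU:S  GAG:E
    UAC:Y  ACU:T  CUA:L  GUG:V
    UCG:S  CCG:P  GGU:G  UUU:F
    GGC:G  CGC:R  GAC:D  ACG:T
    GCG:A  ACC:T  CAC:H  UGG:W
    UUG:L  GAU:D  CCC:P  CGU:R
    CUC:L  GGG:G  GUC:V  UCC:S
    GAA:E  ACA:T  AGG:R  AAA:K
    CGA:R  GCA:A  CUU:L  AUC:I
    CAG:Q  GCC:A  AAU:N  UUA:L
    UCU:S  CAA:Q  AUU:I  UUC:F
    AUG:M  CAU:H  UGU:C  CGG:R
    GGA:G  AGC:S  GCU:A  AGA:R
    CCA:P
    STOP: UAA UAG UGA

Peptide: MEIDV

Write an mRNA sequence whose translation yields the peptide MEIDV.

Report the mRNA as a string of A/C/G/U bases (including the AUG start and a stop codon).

Answer: mRNA: AUGGAAAUAGACGUAUAA

Derivation:
residue 1: M -> AUG (start codon)
residue 2: E codons sorted = GAA,GAG -> pick first = GAA
residue 3: I codons sorted = AUA,AUC,AUU -> pick first = AUA
residue 4: D codons sorted = GAC,GAU -> pick first = GAC
residue 5: V codons sorted = GUA,GUC,GUG,GUU -> pick first = GUA
terminator: stop codons sorted = UAA,UAG,UGA -> pick first = UAA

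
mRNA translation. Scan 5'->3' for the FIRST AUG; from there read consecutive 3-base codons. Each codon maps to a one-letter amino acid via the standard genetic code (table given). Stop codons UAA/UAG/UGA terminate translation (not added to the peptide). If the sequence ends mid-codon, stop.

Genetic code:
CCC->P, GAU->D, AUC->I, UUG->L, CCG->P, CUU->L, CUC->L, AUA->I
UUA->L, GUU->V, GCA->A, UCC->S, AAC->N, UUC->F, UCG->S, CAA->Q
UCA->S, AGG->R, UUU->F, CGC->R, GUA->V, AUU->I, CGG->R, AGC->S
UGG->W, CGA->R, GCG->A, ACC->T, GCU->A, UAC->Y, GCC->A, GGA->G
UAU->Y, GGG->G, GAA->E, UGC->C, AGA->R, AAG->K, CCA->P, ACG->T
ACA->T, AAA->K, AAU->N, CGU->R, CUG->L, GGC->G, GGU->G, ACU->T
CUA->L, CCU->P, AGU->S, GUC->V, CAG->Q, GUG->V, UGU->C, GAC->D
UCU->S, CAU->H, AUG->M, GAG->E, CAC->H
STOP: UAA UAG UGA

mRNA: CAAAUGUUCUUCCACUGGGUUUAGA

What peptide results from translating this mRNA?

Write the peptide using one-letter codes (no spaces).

Answer: MFFHWV

Derivation:
start AUG at pos 3
pos 3: AUG -> M; peptide=M
pos 6: UUC -> F; peptide=MF
pos 9: UUC -> F; peptide=MFF
pos 12: CAC -> H; peptide=MFFH
pos 15: UGG -> W; peptide=MFFHW
pos 18: GUU -> V; peptide=MFFHWV
pos 21: UAG -> STOP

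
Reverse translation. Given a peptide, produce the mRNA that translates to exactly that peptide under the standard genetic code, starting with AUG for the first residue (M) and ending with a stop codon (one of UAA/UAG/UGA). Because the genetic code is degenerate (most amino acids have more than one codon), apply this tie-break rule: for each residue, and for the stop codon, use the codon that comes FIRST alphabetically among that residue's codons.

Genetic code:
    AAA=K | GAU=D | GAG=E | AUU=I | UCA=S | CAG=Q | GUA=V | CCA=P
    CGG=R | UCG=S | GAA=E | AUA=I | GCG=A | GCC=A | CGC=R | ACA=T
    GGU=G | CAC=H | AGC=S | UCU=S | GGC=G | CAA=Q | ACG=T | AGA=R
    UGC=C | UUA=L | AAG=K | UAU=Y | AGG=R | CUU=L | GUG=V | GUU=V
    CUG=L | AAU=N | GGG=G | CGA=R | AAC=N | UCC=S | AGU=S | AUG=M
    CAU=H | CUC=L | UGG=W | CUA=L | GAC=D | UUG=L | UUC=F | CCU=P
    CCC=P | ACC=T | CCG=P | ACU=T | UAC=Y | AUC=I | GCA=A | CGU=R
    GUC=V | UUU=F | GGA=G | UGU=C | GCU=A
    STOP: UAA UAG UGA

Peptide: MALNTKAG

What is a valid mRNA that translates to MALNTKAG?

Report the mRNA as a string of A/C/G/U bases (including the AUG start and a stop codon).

residue 1: M -> AUG (start codon)
residue 2: A codons sorted = GCA,GCC,GCG,GCU -> pick first = GCA
residue 3: L codons sorted = CUA,CUC,CUG,CUU,UUA,UUG -> pick first = CUA
residue 4: N codons sorted = AAC,AAU -> pick first = AAC
residue 5: T codons sorted = ACA,ACC,ACG,ACU -> pick first = ACA
residue 6: K codons sorted = AAA,AAG -> pick first = AAA
residue 7: A codons sorted = GCA,GCC,GCG,GCU -> pick first = GCA
residue 8: G codons sorted = GGA,GGC,GGG,GGU -> pick first = GGA
terminator: stop codons sorted = UAA,UAG,UGA -> pick first = UAA

Answer: mRNA: AUGGCACUAAACACAAAAGCAGGAUAA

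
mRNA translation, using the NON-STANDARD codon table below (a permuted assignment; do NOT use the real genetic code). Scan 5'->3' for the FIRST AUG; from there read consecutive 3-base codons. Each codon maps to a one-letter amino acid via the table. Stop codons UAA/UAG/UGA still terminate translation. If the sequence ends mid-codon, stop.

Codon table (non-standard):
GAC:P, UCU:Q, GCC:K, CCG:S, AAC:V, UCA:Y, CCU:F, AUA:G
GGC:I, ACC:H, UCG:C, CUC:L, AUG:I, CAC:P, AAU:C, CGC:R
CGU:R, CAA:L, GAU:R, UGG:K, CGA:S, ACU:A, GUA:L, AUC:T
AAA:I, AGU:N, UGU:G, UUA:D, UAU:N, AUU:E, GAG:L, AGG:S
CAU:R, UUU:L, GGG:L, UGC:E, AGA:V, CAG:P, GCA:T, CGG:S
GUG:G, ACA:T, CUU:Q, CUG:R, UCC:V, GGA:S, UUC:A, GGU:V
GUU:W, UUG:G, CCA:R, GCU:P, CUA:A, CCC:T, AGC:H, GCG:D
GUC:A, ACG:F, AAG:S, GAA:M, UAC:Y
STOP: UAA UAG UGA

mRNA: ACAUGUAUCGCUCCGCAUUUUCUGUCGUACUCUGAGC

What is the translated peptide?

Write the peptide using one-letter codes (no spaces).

start AUG at pos 2
pos 2: AUG -> I; peptide=I
pos 5: UAU -> N; peptide=IN
pos 8: CGC -> R; peptide=INR
pos 11: UCC -> V; peptide=INRV
pos 14: GCA -> T; peptide=INRVT
pos 17: UUU -> L; peptide=INRVTL
pos 20: UCU -> Q; peptide=INRVTLQ
pos 23: GUC -> A; peptide=INRVTLQA
pos 26: GUA -> L; peptide=INRVTLQAL
pos 29: CUC -> L; peptide=INRVTLQALL
pos 32: UGA -> STOP

Answer: INRVTLQALL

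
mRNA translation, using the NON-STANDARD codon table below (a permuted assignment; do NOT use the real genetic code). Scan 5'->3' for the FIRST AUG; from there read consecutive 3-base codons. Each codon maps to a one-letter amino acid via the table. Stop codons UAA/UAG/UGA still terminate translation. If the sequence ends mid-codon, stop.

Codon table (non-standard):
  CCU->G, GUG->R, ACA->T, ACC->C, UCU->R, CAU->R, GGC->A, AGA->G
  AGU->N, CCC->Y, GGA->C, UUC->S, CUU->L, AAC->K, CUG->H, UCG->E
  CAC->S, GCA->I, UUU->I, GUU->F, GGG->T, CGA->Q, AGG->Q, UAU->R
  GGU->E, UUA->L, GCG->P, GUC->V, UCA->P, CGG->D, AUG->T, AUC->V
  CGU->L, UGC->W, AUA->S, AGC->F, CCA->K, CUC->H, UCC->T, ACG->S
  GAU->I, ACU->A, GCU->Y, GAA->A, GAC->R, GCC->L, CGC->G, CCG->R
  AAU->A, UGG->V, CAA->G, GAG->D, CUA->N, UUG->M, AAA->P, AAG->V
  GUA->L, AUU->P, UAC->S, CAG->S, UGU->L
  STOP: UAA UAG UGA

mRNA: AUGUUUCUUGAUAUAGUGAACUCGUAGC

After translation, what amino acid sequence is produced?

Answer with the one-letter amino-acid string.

Answer: TILISRKE

Derivation:
start AUG at pos 0
pos 0: AUG -> T; peptide=T
pos 3: UUU -> I; peptide=TI
pos 6: CUU -> L; peptide=TIL
pos 9: GAU -> I; peptide=TILI
pos 12: AUA -> S; peptide=TILIS
pos 15: GUG -> R; peptide=TILISR
pos 18: AAC -> K; peptide=TILISRK
pos 21: UCG -> E; peptide=TILISRKE
pos 24: UAG -> STOP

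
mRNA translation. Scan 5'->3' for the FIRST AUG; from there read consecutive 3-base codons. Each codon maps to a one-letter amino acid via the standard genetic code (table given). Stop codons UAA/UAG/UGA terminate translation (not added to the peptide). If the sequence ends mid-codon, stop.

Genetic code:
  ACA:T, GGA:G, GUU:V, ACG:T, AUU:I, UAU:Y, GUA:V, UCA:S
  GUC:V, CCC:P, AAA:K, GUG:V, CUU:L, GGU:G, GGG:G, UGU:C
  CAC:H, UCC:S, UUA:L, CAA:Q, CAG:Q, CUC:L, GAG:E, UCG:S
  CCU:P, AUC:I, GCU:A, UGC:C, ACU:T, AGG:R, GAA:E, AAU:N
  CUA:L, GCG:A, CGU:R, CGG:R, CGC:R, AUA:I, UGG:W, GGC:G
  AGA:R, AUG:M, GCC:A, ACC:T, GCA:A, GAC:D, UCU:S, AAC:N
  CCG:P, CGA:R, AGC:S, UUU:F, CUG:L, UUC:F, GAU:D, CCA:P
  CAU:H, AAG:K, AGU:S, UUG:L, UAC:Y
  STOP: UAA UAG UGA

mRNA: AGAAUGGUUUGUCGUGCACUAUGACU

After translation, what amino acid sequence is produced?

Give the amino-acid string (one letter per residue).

start AUG at pos 3
pos 3: AUG -> M; peptide=M
pos 6: GUU -> V; peptide=MV
pos 9: UGU -> C; peptide=MVC
pos 12: CGU -> R; peptide=MVCR
pos 15: GCA -> A; peptide=MVCRA
pos 18: CUA -> L; peptide=MVCRAL
pos 21: UGA -> STOP

Answer: MVCRAL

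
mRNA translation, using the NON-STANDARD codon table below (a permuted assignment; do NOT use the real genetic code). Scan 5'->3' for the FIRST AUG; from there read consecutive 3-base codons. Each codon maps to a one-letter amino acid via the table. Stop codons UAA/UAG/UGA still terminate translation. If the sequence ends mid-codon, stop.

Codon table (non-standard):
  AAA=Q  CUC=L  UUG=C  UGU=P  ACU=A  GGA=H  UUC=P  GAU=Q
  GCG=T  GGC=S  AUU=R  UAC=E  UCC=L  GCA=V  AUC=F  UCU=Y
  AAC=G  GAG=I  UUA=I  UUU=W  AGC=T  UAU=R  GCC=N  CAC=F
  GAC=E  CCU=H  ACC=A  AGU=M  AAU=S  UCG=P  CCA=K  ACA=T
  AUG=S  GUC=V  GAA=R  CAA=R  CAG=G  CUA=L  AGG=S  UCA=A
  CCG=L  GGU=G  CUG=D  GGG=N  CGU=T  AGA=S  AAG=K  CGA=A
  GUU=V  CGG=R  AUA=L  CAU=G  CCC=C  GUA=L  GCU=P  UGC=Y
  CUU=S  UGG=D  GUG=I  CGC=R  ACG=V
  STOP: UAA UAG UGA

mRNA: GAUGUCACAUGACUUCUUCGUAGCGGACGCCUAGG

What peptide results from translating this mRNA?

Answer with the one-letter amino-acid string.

Answer: SAGEPPLTEN

Derivation:
start AUG at pos 1
pos 1: AUG -> S; peptide=S
pos 4: UCA -> A; peptide=SA
pos 7: CAU -> G; peptide=SAG
pos 10: GAC -> E; peptide=SAGE
pos 13: UUC -> P; peptide=SAGEP
pos 16: UUC -> P; peptide=SAGEPP
pos 19: GUA -> L; peptide=SAGEPPL
pos 22: GCG -> T; peptide=SAGEPPLT
pos 25: GAC -> E; peptide=SAGEPPLTE
pos 28: GCC -> N; peptide=SAGEPPLTEN
pos 31: UAG -> STOP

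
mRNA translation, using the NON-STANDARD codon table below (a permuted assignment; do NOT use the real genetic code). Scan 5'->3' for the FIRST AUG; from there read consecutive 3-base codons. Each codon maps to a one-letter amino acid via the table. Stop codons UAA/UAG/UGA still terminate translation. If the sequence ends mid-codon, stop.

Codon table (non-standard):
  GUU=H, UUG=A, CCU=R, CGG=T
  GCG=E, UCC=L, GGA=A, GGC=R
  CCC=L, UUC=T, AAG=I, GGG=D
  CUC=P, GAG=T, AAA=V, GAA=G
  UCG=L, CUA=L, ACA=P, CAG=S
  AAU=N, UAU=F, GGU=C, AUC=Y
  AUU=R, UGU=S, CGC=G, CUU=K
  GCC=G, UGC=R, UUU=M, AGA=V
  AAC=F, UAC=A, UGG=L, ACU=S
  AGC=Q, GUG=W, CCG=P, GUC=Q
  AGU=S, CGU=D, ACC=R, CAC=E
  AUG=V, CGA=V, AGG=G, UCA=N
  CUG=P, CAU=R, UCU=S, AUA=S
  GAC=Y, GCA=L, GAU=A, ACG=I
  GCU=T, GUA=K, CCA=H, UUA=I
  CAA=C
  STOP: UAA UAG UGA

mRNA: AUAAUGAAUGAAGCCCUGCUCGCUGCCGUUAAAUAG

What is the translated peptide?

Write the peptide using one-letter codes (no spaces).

Answer: VNGGPPTGHV

Derivation:
start AUG at pos 3
pos 3: AUG -> V; peptide=V
pos 6: AAU -> N; peptide=VN
pos 9: GAA -> G; peptide=VNG
pos 12: GCC -> G; peptide=VNGG
pos 15: CUG -> P; peptide=VNGGP
pos 18: CUC -> P; peptide=VNGGPP
pos 21: GCU -> T; peptide=VNGGPPT
pos 24: GCC -> G; peptide=VNGGPPTG
pos 27: GUU -> H; peptide=VNGGPPTGH
pos 30: AAA -> V; peptide=VNGGPPTGHV
pos 33: UAG -> STOP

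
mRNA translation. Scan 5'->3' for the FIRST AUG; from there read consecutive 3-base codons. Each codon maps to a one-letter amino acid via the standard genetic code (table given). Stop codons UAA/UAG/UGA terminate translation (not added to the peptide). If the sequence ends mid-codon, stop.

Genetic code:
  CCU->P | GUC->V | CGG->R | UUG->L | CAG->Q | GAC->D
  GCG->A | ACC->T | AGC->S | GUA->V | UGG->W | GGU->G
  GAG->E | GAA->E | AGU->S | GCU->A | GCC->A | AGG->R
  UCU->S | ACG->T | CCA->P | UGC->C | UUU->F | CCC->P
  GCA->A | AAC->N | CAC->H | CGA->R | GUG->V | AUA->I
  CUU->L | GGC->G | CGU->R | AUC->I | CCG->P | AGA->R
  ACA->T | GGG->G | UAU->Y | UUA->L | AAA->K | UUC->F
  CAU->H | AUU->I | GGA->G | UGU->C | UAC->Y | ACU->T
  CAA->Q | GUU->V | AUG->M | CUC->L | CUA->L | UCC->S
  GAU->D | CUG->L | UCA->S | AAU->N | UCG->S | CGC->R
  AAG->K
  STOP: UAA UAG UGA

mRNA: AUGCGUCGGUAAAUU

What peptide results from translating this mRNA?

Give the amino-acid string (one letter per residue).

start AUG at pos 0
pos 0: AUG -> M; peptide=M
pos 3: CGU -> R; peptide=MR
pos 6: CGG -> R; peptide=MRR
pos 9: UAA -> STOP

Answer: MRR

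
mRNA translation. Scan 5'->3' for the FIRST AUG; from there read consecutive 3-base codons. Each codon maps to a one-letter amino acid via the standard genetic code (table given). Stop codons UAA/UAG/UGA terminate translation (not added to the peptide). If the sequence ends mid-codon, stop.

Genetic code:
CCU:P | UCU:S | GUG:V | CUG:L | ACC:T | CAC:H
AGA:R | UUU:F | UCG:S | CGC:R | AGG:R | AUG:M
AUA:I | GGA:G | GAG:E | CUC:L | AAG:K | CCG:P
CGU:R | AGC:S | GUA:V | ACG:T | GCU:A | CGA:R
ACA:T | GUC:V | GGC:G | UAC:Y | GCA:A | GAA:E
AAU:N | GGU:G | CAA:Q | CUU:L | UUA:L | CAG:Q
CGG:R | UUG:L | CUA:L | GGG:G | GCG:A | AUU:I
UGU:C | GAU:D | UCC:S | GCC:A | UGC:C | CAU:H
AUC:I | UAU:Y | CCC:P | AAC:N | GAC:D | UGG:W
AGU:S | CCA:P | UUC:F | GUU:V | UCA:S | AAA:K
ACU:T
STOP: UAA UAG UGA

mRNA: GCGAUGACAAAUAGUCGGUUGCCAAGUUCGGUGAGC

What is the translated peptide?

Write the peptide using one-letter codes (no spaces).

start AUG at pos 3
pos 3: AUG -> M; peptide=M
pos 6: ACA -> T; peptide=MT
pos 9: AAU -> N; peptide=MTN
pos 12: AGU -> S; peptide=MTNS
pos 15: CGG -> R; peptide=MTNSR
pos 18: UUG -> L; peptide=MTNSRL
pos 21: CCA -> P; peptide=MTNSRLP
pos 24: AGU -> S; peptide=MTNSRLPS
pos 27: UCG -> S; peptide=MTNSRLPSS
pos 30: GUG -> V; peptide=MTNSRLPSSV
pos 33: AGC -> S; peptide=MTNSRLPSSVS
pos 36: only 0 nt remain (<3), stop (end of mRNA)

Answer: MTNSRLPSSVS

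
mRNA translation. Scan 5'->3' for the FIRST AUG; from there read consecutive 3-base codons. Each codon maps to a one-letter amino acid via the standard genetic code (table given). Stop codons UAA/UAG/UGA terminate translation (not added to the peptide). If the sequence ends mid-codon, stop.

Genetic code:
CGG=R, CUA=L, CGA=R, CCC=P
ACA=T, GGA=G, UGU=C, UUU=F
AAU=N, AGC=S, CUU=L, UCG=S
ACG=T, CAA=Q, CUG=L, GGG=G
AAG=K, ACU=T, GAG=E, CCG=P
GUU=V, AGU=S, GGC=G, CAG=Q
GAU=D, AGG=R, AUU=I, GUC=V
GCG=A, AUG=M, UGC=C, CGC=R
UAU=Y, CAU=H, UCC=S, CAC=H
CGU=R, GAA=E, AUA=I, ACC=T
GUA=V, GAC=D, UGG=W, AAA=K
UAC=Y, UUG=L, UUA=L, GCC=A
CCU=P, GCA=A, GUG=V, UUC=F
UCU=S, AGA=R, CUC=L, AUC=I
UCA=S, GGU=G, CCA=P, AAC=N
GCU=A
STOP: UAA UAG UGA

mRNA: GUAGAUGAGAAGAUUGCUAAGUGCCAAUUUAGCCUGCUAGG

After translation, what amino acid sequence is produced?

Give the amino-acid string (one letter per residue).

start AUG at pos 4
pos 4: AUG -> M; peptide=M
pos 7: AGA -> R; peptide=MR
pos 10: AGA -> R; peptide=MRR
pos 13: UUG -> L; peptide=MRRL
pos 16: CUA -> L; peptide=MRRLL
pos 19: AGU -> S; peptide=MRRLLS
pos 22: GCC -> A; peptide=MRRLLSA
pos 25: AAU -> N; peptide=MRRLLSAN
pos 28: UUA -> L; peptide=MRRLLSANL
pos 31: GCC -> A; peptide=MRRLLSANLA
pos 34: UGC -> C; peptide=MRRLLSANLAC
pos 37: UAG -> STOP

Answer: MRRLLSANLAC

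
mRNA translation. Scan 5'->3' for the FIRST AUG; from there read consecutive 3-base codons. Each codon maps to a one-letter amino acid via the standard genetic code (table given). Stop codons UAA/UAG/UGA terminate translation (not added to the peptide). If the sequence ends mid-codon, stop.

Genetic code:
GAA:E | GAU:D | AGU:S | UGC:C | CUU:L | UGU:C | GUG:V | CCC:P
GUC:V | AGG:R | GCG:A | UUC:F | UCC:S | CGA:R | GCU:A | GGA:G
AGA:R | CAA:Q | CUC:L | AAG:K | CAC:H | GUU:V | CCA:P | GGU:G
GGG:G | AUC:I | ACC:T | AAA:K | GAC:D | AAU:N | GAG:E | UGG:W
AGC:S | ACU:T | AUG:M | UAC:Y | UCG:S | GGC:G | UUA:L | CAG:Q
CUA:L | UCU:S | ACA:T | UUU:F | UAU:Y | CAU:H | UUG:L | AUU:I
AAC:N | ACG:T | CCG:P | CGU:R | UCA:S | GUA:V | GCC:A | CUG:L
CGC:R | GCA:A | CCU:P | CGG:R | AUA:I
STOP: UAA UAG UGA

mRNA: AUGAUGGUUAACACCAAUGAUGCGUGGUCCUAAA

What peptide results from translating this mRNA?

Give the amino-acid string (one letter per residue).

start AUG at pos 0
pos 0: AUG -> M; peptide=M
pos 3: AUG -> M; peptide=MM
pos 6: GUU -> V; peptide=MMV
pos 9: AAC -> N; peptide=MMVN
pos 12: ACC -> T; peptide=MMVNT
pos 15: AAU -> N; peptide=MMVNTN
pos 18: GAU -> D; peptide=MMVNTND
pos 21: GCG -> A; peptide=MMVNTNDA
pos 24: UGG -> W; peptide=MMVNTNDAW
pos 27: UCC -> S; peptide=MMVNTNDAWS
pos 30: UAA -> STOP

Answer: MMVNTNDAWS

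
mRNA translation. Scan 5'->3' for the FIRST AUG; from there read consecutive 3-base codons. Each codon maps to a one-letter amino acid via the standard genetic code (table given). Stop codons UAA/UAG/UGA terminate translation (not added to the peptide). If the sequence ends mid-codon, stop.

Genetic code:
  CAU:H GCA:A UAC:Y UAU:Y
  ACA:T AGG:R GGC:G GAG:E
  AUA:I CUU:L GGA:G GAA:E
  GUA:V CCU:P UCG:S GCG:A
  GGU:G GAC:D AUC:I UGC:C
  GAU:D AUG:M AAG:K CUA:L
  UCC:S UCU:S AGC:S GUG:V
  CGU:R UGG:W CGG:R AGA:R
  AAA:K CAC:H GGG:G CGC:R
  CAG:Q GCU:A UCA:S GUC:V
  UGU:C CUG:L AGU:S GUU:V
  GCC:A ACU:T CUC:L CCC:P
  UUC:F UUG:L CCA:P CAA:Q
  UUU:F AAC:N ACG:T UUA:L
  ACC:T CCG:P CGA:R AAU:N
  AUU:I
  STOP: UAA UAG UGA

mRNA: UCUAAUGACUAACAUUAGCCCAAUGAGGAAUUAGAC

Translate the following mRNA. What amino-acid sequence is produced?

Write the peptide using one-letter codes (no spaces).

start AUG at pos 4
pos 4: AUG -> M; peptide=M
pos 7: ACU -> T; peptide=MT
pos 10: AAC -> N; peptide=MTN
pos 13: AUU -> I; peptide=MTNI
pos 16: AGC -> S; peptide=MTNIS
pos 19: CCA -> P; peptide=MTNISP
pos 22: AUG -> M; peptide=MTNISPM
pos 25: AGG -> R; peptide=MTNISPMR
pos 28: AAU -> N; peptide=MTNISPMRN
pos 31: UAG -> STOP

Answer: MTNISPMRN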